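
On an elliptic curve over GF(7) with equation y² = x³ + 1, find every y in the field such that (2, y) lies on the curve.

3, 4

x³ + 0x + 1 = 9 ≡ 2 (mod 7).
Square roots of 2 mod 7: 3 and 4 (since 3² = 9 ≡ 2).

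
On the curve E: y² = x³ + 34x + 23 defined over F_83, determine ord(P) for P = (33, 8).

2P: tangent at (33, 8): λ = (3·33² + 34)/(2·8) ≡ 64/16. 16⁻¹ ≡ 26 (mod 83) since 16·26 = 416 ≡ 1, so λ ≡ 64·26 ≡ 4.
  x = λ² - 33 - 33 = 16 - 66 ≡ 33; y = λ·(33 - 33) - 8 ≡ 75. → (33, 75)
3P: (33, 75) + (33, 8): same x and y₁ ≡ -y₂, so the sum is O.
3P = O, so the order is 3.

3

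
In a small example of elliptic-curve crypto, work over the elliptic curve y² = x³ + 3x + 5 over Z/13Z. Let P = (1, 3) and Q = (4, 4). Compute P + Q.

(11, 11)

(1, 3) + (4, 4). λ = (4 - 3)/(4 - 1) ≡ 1/3 mod 13. 3⁻¹ ≡ 9 (mod 13), so λ ≡ 9.
  x = λ² - 1 - 4 = 81 - 5 ≡ 11; y = λ·(1 - 11) - 3 ≡ 11. → (11, 11)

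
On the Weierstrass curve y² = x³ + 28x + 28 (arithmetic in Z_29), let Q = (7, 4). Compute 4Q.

Repeated addition: build up to 4Q.
2Q: tangent at (7, 4): λ = (3·7² + 28)/(2·4) ≡ 1/8. 8⁻¹ ≡ 11 (mod 29), so λ ≡ 1·11 ≡ 11.
  x = λ² - 7 - 7 = 121 - 14 ≡ 20; y = λ·(7 - 20) - 4 ≡ 27. → (20, 27)
3Q: (20, 27) + (7, 4). λ = (4 - 27)/(7 - 20) ≡ 6/16 mod 29. 16⁻¹ ≡ 20 (mod 29), so λ ≡ 4.
  x = λ² - 20 - 7 = 16 - 27 ≡ 18; y = λ·(20 - 18) - 27 ≡ 10. → (18, 10)
4Q: (18, 10) + (7, 4). λ = (4 - 10)/(7 - 18) ≡ 23/18 mod 29. 18⁻¹ ≡ 21 (mod 29), so λ ≡ 19.
  x = λ² - 18 - 7 = 361 - 25 ≡ 17; y = λ·(18 - 17) - 10 ≡ 9. → (17, 9)

(17, 9)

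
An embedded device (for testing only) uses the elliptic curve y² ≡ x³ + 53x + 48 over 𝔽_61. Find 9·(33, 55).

Write Q = (33, 55).
Repeated addition: build up to 9Q.
2Q: tangent at (33, 55): λ = (3·33² + 53)/(2·55) ≡ 26/49. 49⁻¹ ≡ 5 (mod 61), so λ ≡ 26·5 ≡ 8.
  x = λ² - 33 - 33 = 64 - 66 ≡ 59; y = λ·(33 - 59) - 55 ≡ 42. → (59, 42)
3Q: (59, 42) + (33, 55). λ = (55 - 42)/(33 - 59) ≡ 13/35 mod 61. 35⁻¹ ≡ 7 (mod 61), so λ ≡ 30.
  x = λ² - 59 - 33 = 900 - 92 ≡ 15; y = λ·(59 - 15) - 42 ≡ 58. → (15, 58)
4Q: (15, 58) + (33, 55). λ = (55 - 58)/(33 - 15) ≡ 58/18 mod 61. 18⁻¹ ≡ 17 (mod 61), so λ ≡ 10.
  x = λ² - 15 - 33 = 100 - 48 ≡ 52; y = λ·(15 - 52) - 58 ≡ 60. → (52, 60)
5Q: (52, 60) + (33, 55). λ = (55 - 60)/(33 - 52) ≡ 56/42 mod 61. 42⁻¹ ≡ 16 (mod 61), so λ ≡ 42.
  x = λ² - 52 - 33 = 1764 - 85 ≡ 32; y = λ·(52 - 32) - 60 ≡ 48. → (32, 48)
6Q: (32, 48) + (33, 55). λ = (55 - 48)/(33 - 32) ≡ 7/1 mod 61. 1⁻¹ ≡ 1 (mod 61), so λ ≡ 7.
  x = λ² - 32 - 33 = 49 - 65 ≡ 45; y = λ·(32 - 45) - 48 ≡ 44. → (45, 44)
7Q: (45, 44) + (33, 55). λ = (55 - 44)/(33 - 45) ≡ 11/49 mod 61. 49⁻¹ ≡ 5 (mod 61), so λ ≡ 55.
  x = λ² - 45 - 33 = 3025 - 78 ≡ 19; y = λ·(45 - 19) - 44 ≡ 44. → (19, 44)
8Q: (19, 44) + (33, 55). λ = (55 - 44)/(33 - 19) ≡ 11/14 mod 61. 14⁻¹ ≡ 48 (mod 61) since 14·48 = 672 ≡ 1, so λ ≡ 40.
  x = λ² - 19 - 33 = 1600 - 52 ≡ 23; y = λ·(19 - 23) - 44 ≡ 40. → (23, 40)
9Q: (23, 40) + (33, 55). λ = (55 - 40)/(33 - 23) ≡ 15/10 mod 61. 10⁻¹ ≡ 55 (mod 61), so λ ≡ 32.
  x = λ² - 23 - 33 = 1024 - 56 ≡ 53; y = λ·(23 - 53) - 40 ≡ 37. → (53, 37)

(53, 37)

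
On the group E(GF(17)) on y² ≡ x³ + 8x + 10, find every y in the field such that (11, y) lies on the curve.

1, 16

x³ + 8x + 10 = 1429 ≡ 1 (mod 17).
Square roots of 1 mod 17: 1 and 16 (since 1² = 1 ≡ 1).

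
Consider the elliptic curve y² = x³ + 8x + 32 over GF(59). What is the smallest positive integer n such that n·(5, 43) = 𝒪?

2P: tangent at (5, 43): λ = (3·5² + 8)/(2·43) ≡ 24/27. 27⁻¹ ≡ 35 (mod 59) since 27·35 = 945 ≡ 1, so λ ≡ 24·35 ≡ 14.
  x = λ² - 5 - 5 = 196 - 10 ≡ 9; y = λ·(5 - 9) - 43 ≡ 19. → (9, 19)
3P: (9, 19) + (5, 43). λ = (43 - 19)/(5 - 9) ≡ 24/55 mod 59. 55⁻¹ ≡ 44 (mod 59), so λ ≡ 53.
  x = λ² - 9 - 5 = 2809 - 14 ≡ 22; y = λ·(9 - 22) - 19 ≡ 0. → (22, 0)
4P: (22, 0) + (5, 43). λ = (43 - 0)/(5 - 22) ≡ 43/42 mod 59. 42⁻¹ ≡ 52 (mod 59) since 42·52 = 2184 ≡ 1, so λ ≡ 53.
  x = λ² - 22 - 5 = 2809 - 27 ≡ 9; y = λ·(22 - 9) - 0 ≡ 40. → (9, 40)
5P: (9, 40) + (5, 43). λ = (43 - 40)/(5 - 9) ≡ 3/55 mod 59. 55⁻¹ ≡ 44 (mod 59), so λ ≡ 14.
  x = λ² - 9 - 5 = 196 - 14 ≡ 5; y = λ·(9 - 5) - 40 ≡ 16. → (5, 16)
6P: (5, 16) + (5, 43): same x and y₁ ≡ -y₂, so the sum is 𝒪.
6P = 𝒪, so the order is 6.

6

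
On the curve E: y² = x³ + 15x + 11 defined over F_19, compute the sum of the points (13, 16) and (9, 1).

(13, 16) + (9, 1). λ = (1 - 16)/(9 - 13) ≡ 4/15 mod 19. 15⁻¹ ≡ 14 (mod 19), so λ ≡ 18.
  x = λ² - 13 - 9 = 324 - 22 ≡ 17; y = λ·(13 - 17) - 16 ≡ 7. → (17, 7)

(17, 7)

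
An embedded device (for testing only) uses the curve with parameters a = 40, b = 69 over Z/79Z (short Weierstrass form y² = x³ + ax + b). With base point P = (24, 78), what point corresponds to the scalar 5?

Repeated addition: build up to 5P.
2P: tangent at (24, 78): λ = (3·24² + 40)/(2·78) ≡ 30/77. 77⁻¹ ≡ 39 (mod 79), so λ ≡ 30·39 ≡ 64.
  x = λ² - 24 - 24 = 4096 - 48 ≡ 19; y = λ·(24 - 19) - 78 ≡ 5. → (19, 5)
3P: (19, 5) + (24, 78). λ = (78 - 5)/(24 - 19) ≡ 73/5 mod 79. 5⁻¹ ≡ 16 (mod 79) since 5·16 = 80 ≡ 1, so λ ≡ 62.
  x = λ² - 19 - 24 = 3844 - 43 ≡ 9; y = λ·(19 - 9) - 5 ≡ 62. → (9, 62)
4P: (9, 62) + (24, 78). λ = (78 - 62)/(24 - 9) ≡ 16/15 mod 79. 15⁻¹ ≡ 58 (mod 79), so λ ≡ 59.
  x = λ² - 9 - 24 = 3481 - 33 ≡ 51; y = λ·(9 - 51) - 62 ≡ 67. → (51, 67)
5P: (51, 67) + (24, 78). λ = (78 - 67)/(24 - 51) ≡ 11/52 mod 79. 52⁻¹ ≡ 38 (mod 79), so λ ≡ 23.
  x = λ² - 51 - 24 = 529 - 75 ≡ 59; y = λ·(51 - 59) - 67 ≡ 65. → (59, 65)

(59, 65)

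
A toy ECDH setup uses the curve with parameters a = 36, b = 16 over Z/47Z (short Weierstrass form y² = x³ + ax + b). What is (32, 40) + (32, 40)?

(11, 45)

tangent at (32, 40): λ = (3·32² + 36)/(2·40) ≡ 6/33. 33⁻¹ ≡ 10 (mod 47), so λ ≡ 6·10 ≡ 13.
  x = λ² - 32 - 32 = 169 - 64 ≡ 11; y = λ·(32 - 11) - 40 ≡ 45. → (11, 45)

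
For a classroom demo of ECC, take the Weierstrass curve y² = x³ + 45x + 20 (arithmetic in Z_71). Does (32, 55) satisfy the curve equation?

y² = 55² ≡ 43; x³ + 45x + 20 = 34228 ≡ 6 (mod 71). 43 ≠ 6.

no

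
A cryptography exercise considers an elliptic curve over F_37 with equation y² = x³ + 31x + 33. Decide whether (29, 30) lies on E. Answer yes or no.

y² = 30² ≡ 12; x³ + 31x + 33 = 25321 ≡ 13 (mod 37). 12 ≠ 13.

no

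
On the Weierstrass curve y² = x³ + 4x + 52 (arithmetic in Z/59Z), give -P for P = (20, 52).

(20, 7)

-(20, 52) = (20, -52 mod 59) = (20, 7).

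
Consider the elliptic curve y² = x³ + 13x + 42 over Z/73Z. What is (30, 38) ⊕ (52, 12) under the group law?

(66, 51)

(30, 38) + (52, 12). λ = (12 - 38)/(52 - 30) ≡ 47/22 mod 73. 22⁻¹ ≡ 10 (mod 73), so λ ≡ 32.
  x = λ² - 30 - 52 = 1024 - 82 ≡ 66; y = λ·(30 - 66) - 38 ≡ 51. → (66, 51)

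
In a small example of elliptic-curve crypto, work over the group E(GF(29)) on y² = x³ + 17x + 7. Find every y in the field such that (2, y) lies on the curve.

x³ + 17x + 7 = 49 ≡ 20 (mod 29).
Square roots of 20 mod 29: 7 and 22 (since 7² = 49 ≡ 20).

7, 22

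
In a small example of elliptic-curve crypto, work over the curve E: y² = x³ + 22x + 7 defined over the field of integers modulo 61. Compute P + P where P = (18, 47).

(50, 52)

tangent at (18, 47): λ = (3·18² + 22)/(2·47) ≡ 18/33. 33⁻¹ ≡ 37 (mod 61), so λ ≡ 18·37 ≡ 56.
  x = λ² - 18 - 18 = 3136 - 36 ≡ 50; y = λ·(18 - 50) - 47 ≡ 52. → (50, 52)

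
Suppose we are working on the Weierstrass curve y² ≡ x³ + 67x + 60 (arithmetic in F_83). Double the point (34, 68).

tangent at (34, 68): λ = (3·34² + 67)/(2·68) ≡ 49/53. 53⁻¹ ≡ 47 (mod 83), so λ ≡ 49·47 ≡ 62.
  x = λ² - 34 - 34 = 3844 - 68 ≡ 41; y = λ·(34 - 41) - 68 ≡ 79. → (41, 79)

(41, 79)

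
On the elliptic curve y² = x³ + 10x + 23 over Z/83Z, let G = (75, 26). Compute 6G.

(53, 69)

Double-and-add on 6 = (110)₂. Start with G = (75, 26) for the leading 1-bit.
double: tangent at (75, 26): λ = (3·75² + 10)/(2·26) ≡ 36/52. 52⁻¹ ≡ 8 (mod 83), so λ ≡ 36·8 ≡ 39.
  x = λ² - 75 - 75 = 1521 - 150 ≡ 43; y = λ·(75 - 43) - 26 ≡ 60. → (43, 60)
add G: (43, 60) + (75, 26). λ = (26 - 60)/(75 - 43) ≡ 49/32 mod 83. 32⁻¹ ≡ 13 (mod 83), so λ ≡ 56.
  x = λ² - 43 - 75 = 3136 - 118 ≡ 30; y = λ·(43 - 30) - 60 ≡ 4. → (30, 4)
double: tangent at (30, 4): λ = (3·30² + 10)/(2·4) ≡ 54/8. 8⁻¹ ≡ 52 (mod 83), so λ ≡ 54·52 ≡ 69.
  x = λ² - 30 - 30 = 4761 - 60 ≡ 53; y = λ·(30 - 53) - 4 ≡ 69. → (53, 69)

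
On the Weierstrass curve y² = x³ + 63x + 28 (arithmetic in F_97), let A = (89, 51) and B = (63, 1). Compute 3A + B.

First 3A:
Repeated addition: build up to 3A.
2A: tangent at (89, 51): λ = (3·89² + 63)/(2·51) ≡ 61/5. 5⁻¹ ≡ 39 (mod 97), so λ ≡ 61·39 ≡ 51.
  x = λ² - 89 - 89 = 2601 - 178 ≡ 95; y = λ·(89 - 95) - 51 ≡ 31. → (95, 31)
3A: (95, 31) + (89, 51). λ = (51 - 31)/(89 - 95) ≡ 20/91 mod 97. 91⁻¹ ≡ 16 (mod 97) since 91·16 = 1456 ≡ 1, so λ ≡ 29.
  x = λ² - 95 - 89 = 841 - 184 ≡ 75; y = λ·(95 - 75) - 31 ≡ 64. → (75, 64)
3A = (75, 64).
Finally 3A + B:
(75, 64) + (63, 1). λ = (1 - 64)/(63 - 75) ≡ 34/85 mod 97. 85⁻¹ ≡ 8 (mod 97), so λ ≡ 78.
  x = λ² - 75 - 63 = 6084 - 138 ≡ 29; y = λ·(75 - 29) - 64 ≡ 32. → (29, 32)

(29, 32)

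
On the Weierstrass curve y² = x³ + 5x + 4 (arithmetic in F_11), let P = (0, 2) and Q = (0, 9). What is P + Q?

The two points share x = 0 and their y-coordinates satisfy 2 + 9 ≡ 0 (mod 11), so they are inverses. Their sum is 𝒪.

O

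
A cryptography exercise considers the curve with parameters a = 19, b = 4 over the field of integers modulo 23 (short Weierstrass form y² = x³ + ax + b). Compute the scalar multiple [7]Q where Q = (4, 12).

(14, 22)

Double-and-add on 7 = (111)₂. Start with Q = (4, 12) for the leading 1-bit.
double: tangent at (4, 12): λ = (3·4² + 19)/(2·12) ≡ 21/1. 1⁻¹ ≡ 1 (mod 23) since 1·1 = 1 ≡ 1, so λ ≡ 21·1 ≡ 21.
  x = λ² - 4 - 4 = 441 - 8 ≡ 19; y = λ·(4 - 19) - 12 ≡ 18. → (19, 18)
add Q: (19, 18) + (4, 12). λ = (12 - 18)/(4 - 19) ≡ 17/8 mod 23. 8⁻¹ ≡ 3 (mod 23), so λ ≡ 5.
  x = λ² - 19 - 4 = 25 - 23 ≡ 2; y = λ·(19 - 2) - 18 ≡ 21. → (2, 21)
double: tangent at (2, 21): λ = (3·2² + 19)/(2·21) ≡ 8/19. 19⁻¹ ≡ 17 (mod 23), so λ ≡ 8·17 ≡ 21.
  x = λ² - 2 - 2 = 441 - 4 ≡ 0; y = λ·(2 - 0) - 21 ≡ 21. → (0, 21)
add Q: (0, 21) + (4, 12). λ = (12 - 21)/(4 - 0) ≡ 14/4 mod 23. 4⁻¹ ≡ 6 (mod 23) since 4·6 = 24 ≡ 1, so λ ≡ 15.
  x = λ² - 0 - 4 = 225 - 4 ≡ 14; y = λ·(0 - 14) - 21 ≡ 22. → (14, 22)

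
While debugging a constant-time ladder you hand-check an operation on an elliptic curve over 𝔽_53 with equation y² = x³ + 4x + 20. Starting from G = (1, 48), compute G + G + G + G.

Repeated addition: build up to 4G.
2G: tangent at (1, 48): λ = (3·1² + 4)/(2·48) ≡ 7/43. 43⁻¹ ≡ 37 (mod 53), so λ ≡ 7·37 ≡ 47.
  x = λ² - 1 - 1 = 2209 - 2 ≡ 34; y = λ·(1 - 34) - 48 ≡ 44. → (34, 44)
3G: (34, 44) + (1, 48). λ = (48 - 44)/(1 - 34) ≡ 4/20 mod 53. 20⁻¹ ≡ 8 (mod 53) since 20·8 = 160 ≡ 1, so λ ≡ 32.
  x = λ² - 34 - 1 = 1024 - 35 ≡ 35; y = λ·(34 - 35) - 44 ≡ 30. → (35, 30)
4G: (35, 30) + (1, 48). λ = (48 - 30)/(1 - 35) ≡ 18/19 mod 53. 19⁻¹ ≡ 14 (mod 53) since 19·14 = 266 ≡ 1, so λ ≡ 40.
  x = λ² - 35 - 1 = 1600 - 36 ≡ 27; y = λ·(35 - 27) - 30 ≡ 25. → (27, 25)

(27, 25)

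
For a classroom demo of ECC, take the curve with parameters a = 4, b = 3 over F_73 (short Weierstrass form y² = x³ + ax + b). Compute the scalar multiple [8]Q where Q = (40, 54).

Double-and-add on 8 = (1000)₂. Start with Q = (40, 54) for the leading 1-bit.
double: tangent at (40, 54): λ = (3·40² + 4)/(2·54) ≡ 59/35. 35⁻¹ ≡ 48 (mod 73), so λ ≡ 59·48 ≡ 58.
  x = λ² - 40 - 40 = 3364 - 80 ≡ 72; y = λ·(40 - 72) - 54 ≡ 61. → (72, 61)
double: tangent at (72, 61): λ = (3·72² + 4)/(2·61) ≡ 7/49. 49⁻¹ ≡ 3 (mod 73), so λ ≡ 7·3 ≡ 21.
  x = λ² - 72 - 72 = 441 - 144 ≡ 5; y = λ·(72 - 5) - 61 ≡ 32. → (5, 32)
double: tangent at (5, 32): λ = (3·5² + 4)/(2·32) ≡ 6/64. 64⁻¹ ≡ 8 (mod 73) since 64·8 = 512 ≡ 1, so λ ≡ 6·8 ≡ 48.
  x = λ² - 5 - 5 = 2304 - 10 ≡ 31; y = λ·(5 - 31) - 32 ≡ 34. → (31, 34)

(31, 34)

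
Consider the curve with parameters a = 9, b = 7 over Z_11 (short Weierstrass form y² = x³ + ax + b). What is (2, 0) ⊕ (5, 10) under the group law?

(2, 0) + (5, 10). λ = (10 - 0)/(5 - 2) ≡ 10/3 mod 11. 3⁻¹ ≡ 4 (mod 11), so λ ≡ 7.
  x = λ² - 2 - 5 = 49 - 7 ≡ 9; y = λ·(2 - 9) - 0 ≡ 6. → (9, 6)

(9, 6)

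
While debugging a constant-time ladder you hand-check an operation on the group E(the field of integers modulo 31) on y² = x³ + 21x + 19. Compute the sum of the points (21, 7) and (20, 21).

(0, 9)

(21, 7) + (20, 21). λ = (21 - 7)/(20 - 21) ≡ 14/30 mod 31. 30⁻¹ ≡ 30 (mod 31), so λ ≡ 17.
  x = λ² - 21 - 20 = 289 - 41 ≡ 0; y = λ·(21 - 0) - 7 ≡ 9. → (0, 9)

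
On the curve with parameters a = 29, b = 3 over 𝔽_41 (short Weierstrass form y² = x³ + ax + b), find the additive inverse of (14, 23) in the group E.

(14, 18)

-(14, 23) = (14, -23 mod 41) = (14, 18).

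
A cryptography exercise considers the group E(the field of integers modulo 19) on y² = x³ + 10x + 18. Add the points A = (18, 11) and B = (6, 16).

(18, 11) + (6, 16). λ = (16 - 11)/(6 - 18) ≡ 5/7 mod 19. 7⁻¹ ≡ 11 (mod 19), so λ ≡ 17.
  x = λ² - 18 - 6 = 289 - 24 ≡ 18; y = λ·(18 - 18) - 11 ≡ 8. → (18, 8)

(18, 8)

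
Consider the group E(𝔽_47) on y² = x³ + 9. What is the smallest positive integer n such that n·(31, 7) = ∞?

12

2P: tangent at (31, 7): λ = (3·31² + 0)/(2·7) ≡ 16/14. 14⁻¹ ≡ 37 (mod 47), so λ ≡ 16·37 ≡ 28.
  x = λ² - 31 - 31 = 784 - 62 ≡ 17; y = λ·(31 - 17) - 7 ≡ 9. → (17, 9)
3P: (17, 9) + (31, 7). λ = (7 - 9)/(31 - 17) ≡ 45/14 mod 47. 14⁻¹ ≡ 37 (mod 47) since 14·37 = 518 ≡ 1, so λ ≡ 20.
  x = λ² - 17 - 31 = 400 - 48 ≡ 23; y = λ·(17 - 23) - 9 ≡ 12. → (23, 12)
4P: (23, 12) + (31, 7). λ = (7 - 12)/(31 - 23) ≡ 42/8 mod 47. 8⁻¹ ≡ 6 (mod 47), so λ ≡ 17.
  x = λ² - 23 - 31 = 289 - 54 ≡ 0; y = λ·(23 - 0) - 12 ≡ 3. → (0, 3)
5P: (0, 3) + (31, 7). λ = (7 - 3)/(31 - 0) ≡ 4/31 mod 47. 31⁻¹ ≡ 44 (mod 47) since 31·44 = 1364 ≡ 1, so λ ≡ 35.
  x = λ² - 0 - 31 = 1225 - 31 ≡ 19; y = λ·(0 - 19) - 3 ≡ 37. → (19, 37)
6P: (19, 37) + (31, 7). λ = (7 - 37)/(31 - 19) ≡ 17/12 mod 47. 12⁻¹ ≡ 4 (mod 47), so λ ≡ 21.
  x = λ² - 19 - 31 = 441 - 50 ≡ 15; y = λ·(19 - 15) - 37 ≡ 0. → (15, 0)
7P: (15, 0) + (31, 7). λ = (7 - 0)/(31 - 15) ≡ 7/16 mod 47. 16⁻¹ ≡ 3 (mod 47), so λ ≡ 21.
  x = λ² - 15 - 31 = 441 - 46 ≡ 19; y = λ·(15 - 19) - 0 ≡ 10. → (19, 10)
8P: (19, 10) + (31, 7). λ = (7 - 10)/(31 - 19) ≡ 44/12 mod 47. 12⁻¹ ≡ 4 (mod 47) since 12·4 = 48 ≡ 1, so λ ≡ 35.
  x = λ² - 19 - 31 = 1225 - 50 ≡ 0; y = λ·(19 - 0) - 10 ≡ 44. → (0, 44)
9P: (0, 44) + (31, 7). λ = (7 - 44)/(31 - 0) ≡ 10/31 mod 47. 31⁻¹ ≡ 44 (mod 47), so λ ≡ 17.
  x = λ² - 0 - 31 = 289 - 31 ≡ 23; y = λ·(0 - 23) - 44 ≡ 35. → (23, 35)
10P: (23, 35) + (31, 7). λ = (7 - 35)/(31 - 23) ≡ 19/8 mod 47. 8⁻¹ ≡ 6 (mod 47), so λ ≡ 20.
  x = λ² - 23 - 31 = 400 - 54 ≡ 17; y = λ·(23 - 17) - 35 ≡ 38. → (17, 38)
11P: (17, 38) + (31, 7). λ = (7 - 38)/(31 - 17) ≡ 16/14 mod 47. 14⁻¹ ≡ 37 (mod 47) since 14·37 = 518 ≡ 1, so λ ≡ 28.
  x = λ² - 17 - 31 = 784 - 48 ≡ 31; y = λ·(17 - 31) - 38 ≡ 40. → (31, 40)
12P: (31, 40) + (31, 7): same x and y₁ ≡ -y₂, so the sum is ∞.
12P = ∞, so the order is 12.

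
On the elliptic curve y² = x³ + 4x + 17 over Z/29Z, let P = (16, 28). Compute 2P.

(20, 8)

tangent at (16, 28): λ = (3·16² + 4)/(2·28) ≡ 18/27. 27⁻¹ ≡ 14 (mod 29), so λ ≡ 18·14 ≡ 20.
  x = λ² - 16 - 16 = 400 - 32 ≡ 20; y = λ·(16 - 20) - 28 ≡ 8. → (20, 8)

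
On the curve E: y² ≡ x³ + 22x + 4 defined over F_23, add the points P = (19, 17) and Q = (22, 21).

(19, 17) + (22, 21). λ = (21 - 17)/(22 - 19) ≡ 4/3 mod 23. 3⁻¹ ≡ 8 (mod 23), so λ ≡ 9.
  x = λ² - 19 - 22 = 81 - 41 ≡ 17; y = λ·(19 - 17) - 17 ≡ 1. → (17, 1)

(17, 1)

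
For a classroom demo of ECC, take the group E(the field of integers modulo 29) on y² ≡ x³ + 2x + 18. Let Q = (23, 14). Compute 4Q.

Double-and-add on 4 = (100)₂. Start with Q = (23, 14) for the leading 1-bit.
double: tangent at (23, 14): λ = (3·23² + 2)/(2·14) ≡ 23/28. 28⁻¹ ≡ 28 (mod 29) since 28·28 = 784 ≡ 1, so λ ≡ 23·28 ≡ 6.
  x = λ² - 23 - 23 = 36 - 46 ≡ 19; y = λ·(23 - 19) - 14 ≡ 10. → (19, 10)
double: tangent at (19, 10): λ = (3·19² + 2)/(2·10) ≡ 12/20. 20⁻¹ ≡ 16 (mod 29) since 20·16 = 320 ≡ 1, so λ ≡ 12·16 ≡ 18.
  x = λ² - 19 - 19 = 324 - 38 ≡ 25; y = λ·(19 - 25) - 10 ≡ 27. → (25, 27)

(25, 27)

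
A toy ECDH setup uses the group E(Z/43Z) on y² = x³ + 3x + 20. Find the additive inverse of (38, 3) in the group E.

(38, 40)

-(38, 3) = (38, -3 mod 43) = (38, 40).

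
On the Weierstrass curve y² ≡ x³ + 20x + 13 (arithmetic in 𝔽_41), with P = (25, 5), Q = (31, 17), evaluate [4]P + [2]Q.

First 4P:
Double-and-add on 4 = (100)₂. Start with P = (25, 5) for the leading 1-bit.
double: tangent at (25, 5): λ = (3·25² + 20)/(2·5) ≡ 9/10. 10⁻¹ ≡ 37 (mod 41) since 10·37 = 370 ≡ 1, so λ ≡ 9·37 ≡ 5.
  x = λ² - 25 - 25 = 25 - 50 ≡ 16; y = λ·(25 - 16) - 5 ≡ 40. → (16, 40)
double: tangent at (16, 40): λ = (3·16² + 20)/(2·40) ≡ 9/39. 39⁻¹ ≡ 20 (mod 41), so λ ≡ 9·20 ≡ 16.
  x = λ² - 16 - 16 = 256 - 32 ≡ 19; y = λ·(16 - 19) - 40 ≡ 35. → (19, 35)
4P = (19, 35).
Next 2Q:
Repeated addition: build up to 2Q.
2Q: tangent at (31, 17): λ = (3·31² + 20)/(2·17) ≡ 33/34. 34⁻¹ ≡ 35 (mod 41) since 34·35 = 1190 ≡ 1, so λ ≡ 33·35 ≡ 7.
  x = λ² - 31 - 31 = 49 - 62 ≡ 28; y = λ·(31 - 28) - 17 ≡ 4. → (28, 4)
2Q = (28, 4).
Finally 4P + 2Q:
(19, 35) + (28, 4). λ = (4 - 35)/(28 - 19) ≡ 10/9 mod 41. 9⁻¹ ≡ 32 (mod 41) since 9·32 = 288 ≡ 1, so λ ≡ 33.
  x = λ² - 19 - 28 = 1089 - 47 ≡ 17; y = λ·(19 - 17) - 35 ≡ 31. → (17, 31)

(17, 31)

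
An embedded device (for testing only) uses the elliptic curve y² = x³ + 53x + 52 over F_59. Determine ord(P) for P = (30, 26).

11

2P: tangent at (30, 26): λ = (3·30² + 53)/(2·26) ≡ 39/52. 52⁻¹ ≡ 42 (mod 59) since 52·42 = 2184 ≡ 1, so λ ≡ 39·42 ≡ 45.
  x = λ² - 30 - 30 = 2025 - 60 ≡ 18; y = λ·(30 - 18) - 26 ≡ 42. → (18, 42)
3P: (18, 42) + (30, 26). λ = (26 - 42)/(30 - 18) ≡ 43/12 mod 59. 12⁻¹ ≡ 5 (mod 59), so λ ≡ 38.
  x = λ² - 18 - 30 = 1444 - 48 ≡ 39; y = λ·(18 - 39) - 42 ≡ 45. → (39, 45)
4P: (39, 45) + (30, 26). λ = (26 - 45)/(30 - 39) ≡ 40/50 mod 59. 50⁻¹ ≡ 13 (mod 59) since 50·13 = 650 ≡ 1, so λ ≡ 48.
  x = λ² - 39 - 30 = 2304 - 69 ≡ 52; y = λ·(39 - 52) - 45 ≡ 39. → (52, 39)
5P: (52, 39) + (30, 26). λ = (26 - 39)/(30 - 52) ≡ 46/37 mod 59. 37⁻¹ ≡ 8 (mod 59), so λ ≡ 14.
  x = λ² - 52 - 30 = 196 - 82 ≡ 55; y = λ·(52 - 55) - 39 ≡ 37. → (55, 37)
6P: (55, 37) + (30, 26). λ = (26 - 37)/(30 - 55) ≡ 48/34 mod 59. 34⁻¹ ≡ 33 (mod 59), so λ ≡ 50.
  x = λ² - 55 - 30 = 2500 - 85 ≡ 55; y = λ·(55 - 55) - 37 ≡ 22. → (55, 22)
7P: (55, 22) + (30, 26). λ = (26 - 22)/(30 - 55) ≡ 4/34 mod 59. 34⁻¹ ≡ 33 (mod 59), so λ ≡ 14.
  x = λ² - 55 - 30 = 196 - 85 ≡ 52; y = λ·(55 - 52) - 22 ≡ 20. → (52, 20)
8P: (52, 20) + (30, 26). λ = (26 - 20)/(30 - 52) ≡ 6/37 mod 59. 37⁻¹ ≡ 8 (mod 59), so λ ≡ 48.
  x = λ² - 52 - 30 = 2304 - 82 ≡ 39; y = λ·(52 - 39) - 20 ≡ 14. → (39, 14)
9P: (39, 14) + (30, 26). λ = (26 - 14)/(30 - 39) ≡ 12/50 mod 59. 50⁻¹ ≡ 13 (mod 59) since 50·13 = 650 ≡ 1, so λ ≡ 38.
  x = λ² - 39 - 30 = 1444 - 69 ≡ 18; y = λ·(39 - 18) - 14 ≡ 17. → (18, 17)
10P: (18, 17) + (30, 26). λ = (26 - 17)/(30 - 18) ≡ 9/12 mod 59. 12⁻¹ ≡ 5 (mod 59) since 12·5 = 60 ≡ 1, so λ ≡ 45.
  x = λ² - 18 - 30 = 2025 - 48 ≡ 30; y = λ·(18 - 30) - 17 ≡ 33. → (30, 33)
11P: (30, 33) + (30, 26): same x and y₁ ≡ -y₂, so the sum is the point at infinity.
11P = the point at infinity, so the order is 11.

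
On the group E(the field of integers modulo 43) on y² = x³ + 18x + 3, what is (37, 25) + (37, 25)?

(35, 11)

tangent at (37, 25): λ = (3·37² + 18)/(2·25) ≡ 40/7. 7⁻¹ ≡ 37 (mod 43), so λ ≡ 40·37 ≡ 18.
  x = λ² - 37 - 37 = 324 - 74 ≡ 35; y = λ·(37 - 35) - 25 ≡ 11. → (35, 11)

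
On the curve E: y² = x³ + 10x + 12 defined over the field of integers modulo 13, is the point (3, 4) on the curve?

no

y² = 4² ≡ 3; x³ + 10x + 12 = 69 ≡ 4 (mod 13). 3 ≠ 4.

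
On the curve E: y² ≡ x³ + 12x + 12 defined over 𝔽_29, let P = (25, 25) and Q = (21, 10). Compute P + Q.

(25, 25) + (21, 10). λ = (10 - 25)/(21 - 25) ≡ 14/25 mod 29. 25⁻¹ ≡ 7 (mod 29), so λ ≡ 11.
  x = λ² - 25 - 21 = 121 - 46 ≡ 17; y = λ·(25 - 17) - 25 ≡ 5. → (17, 5)

(17, 5)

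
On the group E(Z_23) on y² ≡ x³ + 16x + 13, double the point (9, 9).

(0, 17)

tangent at (9, 9): λ = (3·9² + 16)/(2·9) ≡ 6/18. 18⁻¹ ≡ 9 (mod 23) since 18·9 = 162 ≡ 1, so λ ≡ 6·9 ≡ 8.
  x = λ² - 9 - 9 = 64 - 18 ≡ 0; y = λ·(9 - 0) - 9 ≡ 17. → (0, 17)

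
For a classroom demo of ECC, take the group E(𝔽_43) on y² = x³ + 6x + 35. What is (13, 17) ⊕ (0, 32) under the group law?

(13, 17) + (0, 32). λ = (32 - 17)/(0 - 13) ≡ 15/30 mod 43. 30⁻¹ ≡ 33 (mod 43), so λ ≡ 22.
  x = λ² - 13 - 0 = 484 - 13 ≡ 41; y = λ·(13 - 41) - 17 ≡ 12. → (41, 12)

(41, 12)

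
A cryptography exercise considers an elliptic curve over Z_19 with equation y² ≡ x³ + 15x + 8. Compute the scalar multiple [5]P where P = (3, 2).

Repeated addition: build up to 5P.
2P: tangent at (3, 2): λ = (3·3² + 15)/(2·2) ≡ 4/4. 4⁻¹ ≡ 5 (mod 19) since 4·5 = 20 ≡ 1, so λ ≡ 4·5 ≡ 1.
  x = λ² - 3 - 3 = 1 - 6 ≡ 14; y = λ·(3 - 14) - 2 ≡ 6. → (14, 6)
3P: (14, 6) + (3, 2). λ = (2 - 6)/(3 - 14) ≡ 15/8 mod 19. 8⁻¹ ≡ 12 (mod 19) since 8·12 = 96 ≡ 1, so λ ≡ 9.
  x = λ² - 14 - 3 = 81 - 17 ≡ 7; y = λ·(14 - 7) - 6 ≡ 0. → (7, 0)
4P: (7, 0) + (3, 2). λ = (2 - 0)/(3 - 7) ≡ 2/15 mod 19. 15⁻¹ ≡ 14 (mod 19) since 15·14 = 210 ≡ 1, so λ ≡ 9.
  x = λ² - 7 - 3 = 81 - 10 ≡ 14; y = λ·(7 - 14) - 0 ≡ 13. → (14, 13)
5P: (14, 13) + (3, 2). λ = (2 - 13)/(3 - 14) ≡ 8/8 mod 19. 8⁻¹ ≡ 12 (mod 19), so λ ≡ 1.
  x = λ² - 14 - 3 = 1 - 17 ≡ 3; y = λ·(14 - 3) - 13 ≡ 17. → (3, 17)

(3, 17)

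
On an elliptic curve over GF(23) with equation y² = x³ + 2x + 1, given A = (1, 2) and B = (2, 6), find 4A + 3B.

(7, 6)

First 4A:
Double-and-add on 4 = (100)₂. Start with A = (1, 2) for the leading 1-bit.
double: tangent at (1, 2): λ = (3·1² + 2)/(2·2) ≡ 5/4. 4⁻¹ ≡ 6 (mod 23), so λ ≡ 5·6 ≡ 7.
  x = λ² - 1 - 1 = 49 - 2 ≡ 1; y = λ·(1 - 1) - 2 ≡ 21. → (1, 21)
double: tangent at (1, 21): λ = (3·1² + 2)/(2·21) ≡ 5/19. 19⁻¹ ≡ 17 (mod 23), so λ ≡ 5·17 ≡ 16.
  x = λ² - 1 - 1 = 256 - 2 ≡ 1; y = λ·(1 - 1) - 21 ≡ 2. → (1, 2)
4A = (1, 2).
Next 3B:
Repeated addition: build up to 3B.
2B: tangent at (2, 6): λ = (3·2² + 2)/(2·6) ≡ 14/12. 12⁻¹ ≡ 2 (mod 23), so λ ≡ 14·2 ≡ 5.
  x = λ² - 2 - 2 = 25 - 4 ≡ 21; y = λ·(2 - 21) - 6 ≡ 14. → (21, 14)
3B: (21, 14) + (2, 6). λ = (6 - 14)/(2 - 21) ≡ 15/4 mod 23. 4⁻¹ ≡ 6 (mod 23), so λ ≡ 21.
  x = λ² - 21 - 2 = 441 - 23 ≡ 4; y = λ·(21 - 4) - 14 ≡ 21. → (4, 21)
3B = (4, 21).
Finally 4A + 3B:
(1, 2) + (4, 21). λ = (21 - 2)/(4 - 1) ≡ 19/3 mod 23. 3⁻¹ ≡ 8 (mod 23), so λ ≡ 14.
  x = λ² - 1 - 4 = 196 - 5 ≡ 7; y = λ·(1 - 7) - 2 ≡ 6. → (7, 6)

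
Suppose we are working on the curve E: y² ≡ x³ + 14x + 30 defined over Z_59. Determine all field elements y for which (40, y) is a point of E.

x³ + 14x + 30 = 64590 ≡ 44 (mod 59).
44 is a non-residue mod 59; no y exists.

none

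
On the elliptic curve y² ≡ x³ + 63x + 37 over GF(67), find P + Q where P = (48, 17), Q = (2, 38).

(18, 13)

(48, 17) + (2, 38). λ = (38 - 17)/(2 - 48) ≡ 21/21 mod 67. 21⁻¹ ≡ 16 (mod 67), so λ ≡ 1.
  x = λ² - 48 - 2 = 1 - 50 ≡ 18; y = λ·(48 - 18) - 17 ≡ 13. → (18, 13)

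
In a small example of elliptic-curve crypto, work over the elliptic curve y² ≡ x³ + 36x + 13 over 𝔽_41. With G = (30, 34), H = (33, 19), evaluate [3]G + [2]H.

First 3G:
Repeated addition: build up to 3G.
2G: tangent at (30, 34): λ = (3·30² + 36)/(2·34) ≡ 30/27. 27⁻¹ ≡ 38 (mod 41) since 27·38 = 1026 ≡ 1, so λ ≡ 30·38 ≡ 33.
  x = λ² - 30 - 30 = 1089 - 60 ≡ 4; y = λ·(30 - 4) - 34 ≡ 4. → (4, 4)
3G: (4, 4) + (30, 34). λ = (34 - 4)/(30 - 4) ≡ 30/26 mod 41. 26⁻¹ ≡ 30 (mod 41), so λ ≡ 39.
  x = λ² - 4 - 30 = 1521 - 34 ≡ 11; y = λ·(4 - 11) - 4 ≡ 10. → (11, 10)
3G = (11, 10).
Next 2H:
Repeated addition: build up to 2H.
2H: tangent at (33, 19): λ = (3·33² + 36)/(2·19) ≡ 23/38. 38⁻¹ ≡ 27 (mod 41), so λ ≡ 23·27 ≡ 6.
  x = λ² - 33 - 33 = 36 - 66 ≡ 11; y = λ·(33 - 11) - 19 ≡ 31. → (11, 31)
2H = (11, 31).
Finally 3G + 2H:
(11, 10) + (11, 31): same x and y₁ ≡ -y₂, so the sum is O.

O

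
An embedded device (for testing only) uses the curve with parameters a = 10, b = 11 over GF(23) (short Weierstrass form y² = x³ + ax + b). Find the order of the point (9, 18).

2P: tangent at (9, 18): λ = (3·9² + 10)/(2·18) ≡ 0/13. 13⁻¹ ≡ 16 (mod 23), so λ ≡ 0·16 ≡ 0.
  x = λ² - 9 - 9 = 0 - 18 ≡ 5; y = λ·(9 - 5) - 18 ≡ 5. → (5, 5)
3P: (5, 5) + (9, 18). λ = (18 - 5)/(9 - 5) ≡ 13/4 mod 23. 4⁻¹ ≡ 6 (mod 23), so λ ≡ 9.
  x = λ² - 5 - 9 = 81 - 14 ≡ 21; y = λ·(5 - 21) - 5 ≡ 12. → (21, 12)
4P: (21, 12) + (9, 18). λ = (18 - 12)/(9 - 21) ≡ 6/11 mod 23. 11⁻¹ ≡ 21 (mod 23), so λ ≡ 11.
  x = λ² - 21 - 9 = 121 - 30 ≡ 22; y = λ·(21 - 22) - 12 ≡ 0. → (22, 0)
5P: (22, 0) + (9, 18). λ = (18 - 0)/(9 - 22) ≡ 18/10 mod 23. 10⁻¹ ≡ 7 (mod 23), so λ ≡ 11.
  x = λ² - 22 - 9 = 121 - 31 ≡ 21; y = λ·(22 - 21) - 0 ≡ 11. → (21, 11)
6P: (21, 11) + (9, 18). λ = (18 - 11)/(9 - 21) ≡ 7/11 mod 23. 11⁻¹ ≡ 21 (mod 23), so λ ≡ 9.
  x = λ² - 21 - 9 = 81 - 30 ≡ 5; y = λ·(21 - 5) - 11 ≡ 18. → (5, 18)
7P: (5, 18) + (9, 18). λ = (18 - 18)/(9 - 5) ≡ 0/4 mod 23. 4⁻¹ ≡ 6 (mod 23), so λ ≡ 0.
  x = λ² - 5 - 9 = 0 - 14 ≡ 9; y = λ·(5 - 9) - 18 ≡ 5. → (9, 5)
8P: (9, 5) + (9, 18): same x and y₁ ≡ -y₂, so the sum is O.
8P = O, so the order is 8.

8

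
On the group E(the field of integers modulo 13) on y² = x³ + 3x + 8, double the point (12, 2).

tangent at (12, 2): λ = (3·12² + 3)/(2·2) ≡ 6/4. 4⁻¹ ≡ 10 (mod 13) since 4·10 = 40 ≡ 1, so λ ≡ 6·10 ≡ 8.
  x = λ² - 12 - 12 = 64 - 24 ≡ 1; y = λ·(12 - 1) - 2 ≡ 8. → (1, 8)

(1, 8)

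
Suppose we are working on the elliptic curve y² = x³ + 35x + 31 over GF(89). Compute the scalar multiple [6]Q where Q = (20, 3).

Double-and-add on 6 = (110)₂. Start with Q = (20, 3) for the leading 1-bit.
double: tangent at (20, 3): λ = (3·20² + 35)/(2·3) ≡ 78/6. 6⁻¹ ≡ 15 (mod 89), so λ ≡ 78·15 ≡ 13.
  x = λ² - 20 - 20 = 169 - 40 ≡ 40; y = λ·(20 - 40) - 3 ≡ 4. → (40, 4)
add Q: (40, 4) + (20, 3). λ = (3 - 4)/(20 - 40) ≡ 88/69 mod 89. 69⁻¹ ≡ 40 (mod 89) since 69·40 = 2760 ≡ 1, so λ ≡ 49.
  x = λ² - 40 - 20 = 2401 - 60 ≡ 27; y = λ·(40 - 27) - 4 ≡ 10. → (27, 10)
double: tangent at (27, 10): λ = (3·27² + 35)/(2·10) ≡ 86/20. 20⁻¹ ≡ 49 (mod 89), so λ ≡ 86·49 ≡ 31.
  x = λ² - 27 - 27 = 961 - 54 ≡ 17; y = λ·(27 - 17) - 10 ≡ 33. → (17, 33)

(17, 33)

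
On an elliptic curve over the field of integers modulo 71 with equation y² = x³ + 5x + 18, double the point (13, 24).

(1, 33)

tangent at (13, 24): λ = (3·13² + 5)/(2·24) ≡ 15/48. 48⁻¹ ≡ 37 (mod 71), so λ ≡ 15·37 ≡ 58.
  x = λ² - 13 - 13 = 3364 - 26 ≡ 1; y = λ·(13 - 1) - 24 ≡ 33. → (1, 33)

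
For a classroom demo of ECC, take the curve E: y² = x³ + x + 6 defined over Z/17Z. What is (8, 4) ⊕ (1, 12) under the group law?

(10, 8)

(8, 4) + (1, 12). λ = (12 - 4)/(1 - 8) ≡ 8/10 mod 17. 10⁻¹ ≡ 12 (mod 17), so λ ≡ 11.
  x = λ² - 8 - 1 = 121 - 9 ≡ 10; y = λ·(8 - 10) - 4 ≡ 8. → (10, 8)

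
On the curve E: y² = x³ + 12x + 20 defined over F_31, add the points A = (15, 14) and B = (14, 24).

(9, 19)

(15, 14) + (14, 24). λ = (24 - 14)/(14 - 15) ≡ 10/30 mod 31. 30⁻¹ ≡ 30 (mod 31), so λ ≡ 21.
  x = λ² - 15 - 14 = 441 - 29 ≡ 9; y = λ·(15 - 9) - 14 ≡ 19. → (9, 19)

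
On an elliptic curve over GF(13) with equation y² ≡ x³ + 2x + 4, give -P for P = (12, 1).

-(12, 1) = (12, -1 mod 13) = (12, 12).

(12, 12)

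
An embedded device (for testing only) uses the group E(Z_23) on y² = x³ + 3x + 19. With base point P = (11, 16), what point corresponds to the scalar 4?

(9, 19)

Repeated addition: build up to 4P.
2P: tangent at (11, 16): λ = (3·11² + 3)/(2·16) ≡ 21/9. 9⁻¹ ≡ 18 (mod 23) since 9·18 = 162 ≡ 1, so λ ≡ 21·18 ≡ 10.
  x = λ² - 11 - 11 = 100 - 22 ≡ 9; y = λ·(11 - 9) - 16 ≡ 4. → (9, 4)
3P: (9, 4) + (11, 16). λ = (16 - 4)/(11 - 9) ≡ 12/2 mod 23. 2⁻¹ ≡ 12 (mod 23), so λ ≡ 6.
  x = λ² - 9 - 11 = 36 - 20 ≡ 16; y = λ·(9 - 16) - 4 ≡ 0. → (16, 0)
4P: (16, 0) + (11, 16). λ = (16 - 0)/(11 - 16) ≡ 16/18 mod 23. 18⁻¹ ≡ 9 (mod 23) since 18·9 = 162 ≡ 1, so λ ≡ 6.
  x = λ² - 16 - 11 = 36 - 27 ≡ 9; y = λ·(16 - 9) - 0 ≡ 19. → (9, 19)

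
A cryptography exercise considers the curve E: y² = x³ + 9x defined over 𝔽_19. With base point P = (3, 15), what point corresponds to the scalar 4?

Repeated addition: build up to 4P.
2P: tangent at (3, 15): λ = (3·3² + 9)/(2·15) ≡ 17/11. 11⁻¹ ≡ 7 (mod 19), so λ ≡ 17·7 ≡ 5.
  x = λ² - 3 - 3 = 25 - 6 ≡ 0; y = λ·(3 - 0) - 15 ≡ 0. → (0, 0)
3P: (0, 0) + (3, 15). λ = (15 - 0)/(3 - 0) ≡ 15/3 mod 19. 3⁻¹ ≡ 13 (mod 19), so λ ≡ 5.
  x = λ² - 0 - 3 = 25 - 3 ≡ 3; y = λ·(0 - 3) - 0 ≡ 4. → (3, 4)
4P: (3, 4) + (3, 15): same x and y₁ ≡ -y₂, so the sum is ∞.

O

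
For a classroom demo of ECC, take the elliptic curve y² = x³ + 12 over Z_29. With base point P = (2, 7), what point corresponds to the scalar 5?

Repeated addition: build up to 5P.
2P: tangent at (2, 7): λ = (3·2² + 0)/(2·7) ≡ 12/14. 14⁻¹ ≡ 27 (mod 29), so λ ≡ 12·27 ≡ 5.
  x = λ² - 2 - 2 = 25 - 4 ≡ 21; y = λ·(2 - 21) - 7 ≡ 14. → (21, 14)
3P: (21, 14) + (2, 7). λ = (7 - 14)/(2 - 21) ≡ 22/10 mod 29. 10⁻¹ ≡ 3 (mod 29), so λ ≡ 8.
  x = λ² - 21 - 2 = 64 - 23 ≡ 12; y = λ·(21 - 12) - 14 ≡ 0. → (12, 0)
4P: (12, 0) + (2, 7). λ = (7 - 0)/(2 - 12) ≡ 7/19 mod 29. 19⁻¹ ≡ 26 (mod 29), so λ ≡ 8.
  x = λ² - 12 - 2 = 64 - 14 ≡ 21; y = λ·(12 - 21) - 0 ≡ 15. → (21, 15)
5P: (21, 15) + (2, 7). λ = (7 - 15)/(2 - 21) ≡ 21/10 mod 29. 10⁻¹ ≡ 3 (mod 29) since 10·3 = 30 ≡ 1, so λ ≡ 5.
  x = λ² - 21 - 2 = 25 - 23 ≡ 2; y = λ·(21 - 2) - 15 ≡ 22. → (2, 22)

(2, 22)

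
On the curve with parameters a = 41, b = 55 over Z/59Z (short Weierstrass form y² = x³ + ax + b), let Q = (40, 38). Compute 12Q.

Double-and-add on 12 = (1100)₂. Start with Q = (40, 38) for the leading 1-bit.
double: tangent at (40, 38): λ = (3·40² + 41)/(2·38) ≡ 3/17. 17⁻¹ ≡ 7 (mod 59) since 17·7 = 119 ≡ 1, so λ ≡ 3·7 ≡ 21.
  x = λ² - 40 - 40 = 441 - 80 ≡ 7; y = λ·(40 - 7) - 38 ≡ 6. → (7, 6)
add Q: (7, 6) + (40, 38). λ = (38 - 6)/(40 - 7) ≡ 32/33 mod 59. 33⁻¹ ≡ 34 (mod 59), so λ ≡ 26.
  x = λ² - 7 - 40 = 676 - 47 ≡ 39; y = λ·(7 - 39) - 6 ≡ 47. → (39, 47)
double: tangent at (39, 47): λ = (3·39² + 41)/(2·47) ≡ 2/35. 35⁻¹ ≡ 27 (mod 59), so λ ≡ 2·27 ≡ 54.
  x = λ² - 39 - 39 = 2916 - 78 ≡ 6; y = λ·(39 - 6) - 47 ≡ 24. → (6, 24)
double: tangent at (6, 24): λ = (3·6² + 41)/(2·24) ≡ 31/48. 48⁻¹ ≡ 16 (mod 59), so λ ≡ 31·16 ≡ 24.
  x = λ² - 6 - 6 = 576 - 12 ≡ 33; y = λ·(6 - 33) - 24 ≡ 36. → (33, 36)

(33, 36)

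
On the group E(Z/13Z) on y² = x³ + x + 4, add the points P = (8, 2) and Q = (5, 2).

(0, 11)

(8, 2) + (5, 2). λ = (2 - 2)/(5 - 8) ≡ 0/10 mod 13. 10⁻¹ ≡ 4 (mod 13), so λ ≡ 0.
  x = λ² - 8 - 5 = 0 - 13 ≡ 0; y = λ·(8 - 0) - 2 ≡ 11. → (0, 11)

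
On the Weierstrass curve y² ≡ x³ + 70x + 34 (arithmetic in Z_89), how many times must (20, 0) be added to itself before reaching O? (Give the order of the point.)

2

2P: (20, 0) + (20, 0): same x and y₁ ≡ -y₂, so the sum is O.
2P = O, so the order is 2.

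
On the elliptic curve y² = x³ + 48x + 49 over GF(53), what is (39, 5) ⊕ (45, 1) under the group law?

(39, 5) + (45, 1). λ = (1 - 5)/(45 - 39) ≡ 49/6 mod 53. 6⁻¹ ≡ 9 (mod 53) since 6·9 = 54 ≡ 1, so λ ≡ 17.
  x = λ² - 39 - 45 = 289 - 84 ≡ 46; y = λ·(39 - 46) - 5 ≡ 35. → (46, 35)

(46, 35)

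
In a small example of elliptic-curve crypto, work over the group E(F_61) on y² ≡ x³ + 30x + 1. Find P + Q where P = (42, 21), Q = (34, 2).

(42, 21) + (34, 2). λ = (2 - 21)/(34 - 42) ≡ 42/53 mod 61. 53⁻¹ ≡ 38 (mod 61) since 53·38 = 2014 ≡ 1, so λ ≡ 10.
  x = λ² - 42 - 34 = 100 - 76 ≡ 24; y = λ·(42 - 24) - 21 ≡ 37. → (24, 37)

(24, 37)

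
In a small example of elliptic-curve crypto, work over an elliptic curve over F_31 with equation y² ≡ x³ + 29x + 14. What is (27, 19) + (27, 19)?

(5, 6)

tangent at (27, 19): λ = (3·27² + 29)/(2·19) ≡ 15/7. 7⁻¹ ≡ 9 (mod 31), so λ ≡ 15·9 ≡ 11.
  x = λ² - 27 - 27 = 121 - 54 ≡ 5; y = λ·(27 - 5) - 19 ≡ 6. → (5, 6)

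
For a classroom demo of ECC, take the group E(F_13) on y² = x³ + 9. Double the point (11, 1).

tangent at (11, 1): λ = (3·11² + 0)/(2·1) ≡ 12/2. 2⁻¹ ≡ 7 (mod 13), so λ ≡ 12·7 ≡ 6.
  x = λ² - 11 - 11 = 36 - 22 ≡ 1; y = λ·(11 - 1) - 1 ≡ 7. → (1, 7)

(1, 7)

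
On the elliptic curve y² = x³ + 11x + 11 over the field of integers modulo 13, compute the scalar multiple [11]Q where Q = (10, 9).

(10, 9)

Double-and-add on 11 = (1011)₂. Start with Q = (10, 9) for the leading 1-bit.
double: tangent at (10, 9): λ = (3·10² + 11)/(2·9) ≡ 12/5. 5⁻¹ ≡ 8 (mod 13), so λ ≡ 12·8 ≡ 5.
  x = λ² - 10 - 10 = 25 - 20 ≡ 5; y = λ·(10 - 5) - 9 ≡ 3. → (5, 3)
double: tangent at (5, 3): λ = (3·5² + 11)/(2·3) ≡ 8/6. 6⁻¹ ≡ 11 (mod 13), so λ ≡ 8·11 ≡ 10.
  x = λ² - 5 - 5 = 100 - 10 ≡ 12; y = λ·(5 - 12) - 3 ≡ 5. → (12, 5)
add Q: (12, 5) + (10, 9). λ = (9 - 5)/(10 - 12) ≡ 4/11 mod 13. 11⁻¹ ≡ 6 (mod 13), so λ ≡ 11.
  x = λ² - 12 - 10 = 121 - 22 ≡ 8; y = λ·(12 - 8) - 5 ≡ 0. → (8, 0)
double: (8, 0) + (8, 0): same x and y₁ ≡ -y₂, so the sum is O.
add Q: O + (10, 9) = (10, 9) (identity).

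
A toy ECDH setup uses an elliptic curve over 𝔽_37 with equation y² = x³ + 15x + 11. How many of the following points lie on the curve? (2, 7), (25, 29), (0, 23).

3

(2, 7): 7² ≡ 12, rhs ≡ 12 → on.
(25, 29): 29² ≡ 27, rhs ≡ 27 → on.
(0, 23): 23² ≡ 11, rhs ≡ 11 → on.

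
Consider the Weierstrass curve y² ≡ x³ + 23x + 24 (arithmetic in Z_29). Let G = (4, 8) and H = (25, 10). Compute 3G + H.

(7, 8)

First 3G:
Repeated addition: build up to 3G.
2G: tangent at (4, 8): λ = (3·4² + 23)/(2·8) ≡ 13/16. 16⁻¹ ≡ 20 (mod 29), so λ ≡ 13·20 ≡ 28.
  x = λ² - 4 - 4 = 784 - 8 ≡ 22; y = λ·(4 - 22) - 8 ≡ 10. → (22, 10)
3G: (22, 10) + (4, 8). λ = (8 - 10)/(4 - 22) ≡ 27/11 mod 29. 11⁻¹ ≡ 8 (mod 29), so λ ≡ 13.
  x = λ² - 22 - 4 = 169 - 26 ≡ 27; y = λ·(22 - 27) - 10 ≡ 12. → (27, 12)
3G = (27, 12).
Finally 3G + H:
(27, 12) + (25, 10). λ = (10 - 12)/(25 - 27) ≡ 27/27 mod 29. 27⁻¹ ≡ 14 (mod 29) since 27·14 = 378 ≡ 1, so λ ≡ 1.
  x = λ² - 27 - 25 = 1 - 52 ≡ 7; y = λ·(27 - 7) - 12 ≡ 8. → (7, 8)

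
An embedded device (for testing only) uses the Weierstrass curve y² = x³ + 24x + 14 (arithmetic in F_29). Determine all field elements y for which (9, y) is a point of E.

none

x³ + 24x + 14 = 959 ≡ 2 (mod 29).
2 is a non-residue mod 29; no y exists.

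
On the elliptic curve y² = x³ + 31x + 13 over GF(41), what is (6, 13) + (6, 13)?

tangent at (6, 13): λ = (3·6² + 31)/(2·13) ≡ 16/26. 26⁻¹ ≡ 30 (mod 41) since 26·30 = 780 ≡ 1, so λ ≡ 16·30 ≡ 29.
  x = λ² - 6 - 6 = 841 - 12 ≡ 9; y = λ·(6 - 9) - 13 ≡ 23. → (9, 23)

(9, 23)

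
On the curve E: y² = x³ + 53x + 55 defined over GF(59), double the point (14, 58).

(47, 46)

tangent at (14, 58): λ = (3·14² + 53)/(2·58) ≡ 51/57. 57⁻¹ ≡ 29 (mod 59) since 57·29 = 1653 ≡ 1, so λ ≡ 51·29 ≡ 4.
  x = λ² - 14 - 14 = 16 - 28 ≡ 47; y = λ·(14 - 47) - 58 ≡ 46. → (47, 46)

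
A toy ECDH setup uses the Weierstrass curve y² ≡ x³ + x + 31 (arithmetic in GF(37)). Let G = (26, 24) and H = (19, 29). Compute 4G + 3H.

(13, 24)

First 4G:
Double-and-add on 4 = (100)₂. Start with G = (26, 24) for the leading 1-bit.
double: tangent at (26, 24): λ = (3·26² + 1)/(2·24) ≡ 31/11. 11⁻¹ ≡ 27 (mod 37), so λ ≡ 31·27 ≡ 23.
  x = λ² - 26 - 26 = 529 - 52 ≡ 33; y = λ·(26 - 33) - 24 ≡ 0. → (33, 0)
double: (33, 0) + (33, 0): same x and y₁ ≡ -y₂, so the sum is 𝒪.
4G = 𝒪.
Next 3H:
Repeated addition: build up to 3H.
2H: tangent at (19, 29): λ = (3·19² + 1)/(2·29) ≡ 11/21. 21⁻¹ ≡ 30 (mod 37), so λ ≡ 11·30 ≡ 34.
  x = λ² - 19 - 19 = 1156 - 38 ≡ 8; y = λ·(19 - 8) - 29 ≡ 12. → (8, 12)
3H: (8, 12) + (19, 29). λ = (29 - 12)/(19 - 8) ≡ 17/11 mod 37. 11⁻¹ ≡ 27 (mod 37) since 11·27 = 297 ≡ 1, so λ ≡ 15.
  x = λ² - 8 - 19 = 225 - 27 ≡ 13; y = λ·(8 - 13) - 12 ≡ 24. → (13, 24)
3H = (13, 24).
Finally 4G + 3H:
𝒪 + (13, 24) = (13, 24) (identity).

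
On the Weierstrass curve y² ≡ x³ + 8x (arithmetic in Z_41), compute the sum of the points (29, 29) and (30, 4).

(33, 30)

(29, 29) + (30, 4). λ = (4 - 29)/(30 - 29) ≡ 16/1 mod 41. 1⁻¹ ≡ 1 (mod 41), so λ ≡ 16.
  x = λ² - 29 - 30 = 256 - 59 ≡ 33; y = λ·(29 - 33) - 29 ≡ 30. → (33, 30)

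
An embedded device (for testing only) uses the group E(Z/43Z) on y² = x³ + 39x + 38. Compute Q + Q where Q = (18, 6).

tangent at (18, 6): λ = (3·18² + 39)/(2·6) ≡ 22/12. 12⁻¹ ≡ 18 (mod 43) since 12·18 = 216 ≡ 1, so λ ≡ 22·18 ≡ 9.
  x = λ² - 18 - 18 = 81 - 36 ≡ 2; y = λ·(18 - 2) - 6 ≡ 9. → (2, 9)

(2, 9)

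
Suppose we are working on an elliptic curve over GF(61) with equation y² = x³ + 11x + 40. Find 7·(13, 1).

(54, 13)

Write G = (13, 1).
Repeated addition: build up to 7G.
2G: tangent at (13, 1): λ = (3·13² + 11)/(2·1) ≡ 30/2. 2⁻¹ ≡ 31 (mod 61) since 2·31 = 62 ≡ 1, so λ ≡ 30·31 ≡ 15.
  x = λ² - 13 - 13 = 225 - 26 ≡ 16; y = λ·(13 - 16) - 1 ≡ 15. → (16, 15)
3G: (16, 15) + (13, 1). λ = (1 - 15)/(13 - 16) ≡ 47/58 mod 61. 58⁻¹ ≡ 20 (mod 61) since 58·20 = 1160 ≡ 1, so λ ≡ 25.
  x = λ² - 16 - 13 = 625 - 29 ≡ 47; y = λ·(16 - 47) - 15 ≡ 3. → (47, 3)
4G: (47, 3) + (13, 1). λ = (1 - 3)/(13 - 47) ≡ 59/27 mod 61. 27⁻¹ ≡ 52 (mod 61), so λ ≡ 18.
  x = λ² - 47 - 13 = 324 - 60 ≡ 20; y = λ·(47 - 20) - 3 ≡ 56. → (20, 56)
5G: (20, 56) + (13, 1). λ = (1 - 56)/(13 - 20) ≡ 6/54 mod 61. 54⁻¹ ≡ 26 (mod 61) since 54·26 = 1404 ≡ 1, so λ ≡ 34.
  x = λ² - 20 - 13 = 1156 - 33 ≡ 25; y = λ·(20 - 25) - 56 ≡ 18. → (25, 18)
6G: (25, 18) + (13, 1). λ = (1 - 18)/(13 - 25) ≡ 44/49 mod 61. 49⁻¹ ≡ 5 (mod 61), so λ ≡ 37.
  x = λ² - 25 - 13 = 1369 - 38 ≡ 50; y = λ·(25 - 50) - 18 ≡ 33. → (50, 33)
7G: (50, 33) + (13, 1). λ = (1 - 33)/(13 - 50) ≡ 29/24 mod 61. 24⁻¹ ≡ 28 (mod 61), so λ ≡ 19.
  x = λ² - 50 - 13 = 361 - 63 ≡ 54; y = λ·(50 - 54) - 33 ≡ 13. → (54, 13)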